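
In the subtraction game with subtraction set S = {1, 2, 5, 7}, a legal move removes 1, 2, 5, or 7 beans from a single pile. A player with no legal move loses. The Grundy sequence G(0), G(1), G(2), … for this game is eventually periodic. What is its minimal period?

3

n :  0  1  2  3  4  5  6  7  8  9 10 11 12 13 14
G :  0  1  2  0  1  2  0  1  2  0  1  2  0  1  2
G(n+3) = G(n) holds for n = 0,…,6 (a full window of length max(S) = 7), so the sequence is purely periodic with period 3.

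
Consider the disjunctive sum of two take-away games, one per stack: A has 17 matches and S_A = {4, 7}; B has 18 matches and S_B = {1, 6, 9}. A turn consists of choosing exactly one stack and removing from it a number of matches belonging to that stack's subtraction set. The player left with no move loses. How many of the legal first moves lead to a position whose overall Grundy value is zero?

Stack A, S = {4, 7}:
n :  0  1  2  3  4  5  6  7  8  9 10 11 12 13 14 15 16 17
G :  0  0  0  0  1  1  1  1  2  2  2  0  0  0  0  1  1  1
G_A(17) = 1.
Stack B, S = {1, 6, 9}:
n :  0  1  2  3  4  5  6  7  8  9 10 11 12 13 14 15 16 17 18
G :  0  1  0  1  0  1  2  0  1  2  3  2  0  1  0  1  2  0  1
G_B(18) = 1.
Combined Grundy value = 1 ⊕ 1 = 0.
A winning move leaves total XOR = 0, i.e. changes one component's Grundy value g to g ⊕ X where X is the current total.
Stack A: target g' = 1⊕0 = 1, but every legal move changes the Grundy value (mex property), so 0 moves.
Stack B: target g' = 1⊕0 = 1, but every legal move changes the Grundy value (mex property), so 0 moves.

0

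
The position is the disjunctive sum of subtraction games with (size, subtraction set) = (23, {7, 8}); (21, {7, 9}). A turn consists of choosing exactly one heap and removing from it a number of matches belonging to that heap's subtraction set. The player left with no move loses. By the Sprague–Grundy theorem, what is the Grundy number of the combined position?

1

Heap A, S = {7, 8}:
n :  0  1  2  3  4  5  6  7  8  9 10 11 12 13 14 15 16 17 18 19 20 21 22 23
G :  0  0  0  0  0  0  0  1  1  1  1  1  1  1  2  0  0  0  0  0  0  0  1  1
G_A(23) = 1.
Heap B, S = {7, 9}:
n :  0  1  2  3  4  5  6  7  8  9 10 11 12 13 14 15 16 17 18 19 20 21
G :  0  0  0  0  0  0  0  1  1  1  1  1  1  1  2  2  0  0  0  0  0  0
G_B(21) = 0.
Combined Grundy value = 1 ⊕ 0 = 1.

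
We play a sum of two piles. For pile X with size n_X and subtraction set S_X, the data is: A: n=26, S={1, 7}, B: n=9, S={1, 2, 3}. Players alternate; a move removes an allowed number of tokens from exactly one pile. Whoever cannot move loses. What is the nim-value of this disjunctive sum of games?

Pile A, S = {1, 7}:
G(0) = 0
G(1) = mex{0} = 1
G(2) = mex{1} = 0
G(3) = mex{0} = 1
G(4) = mex{1} = 0
G(5) = mex{0} = 1
G(6) = mex{1} = 0
G(7) = mex{0,0} = 1
G(8) = mex{1,1} = 0
G(9) = mex{0,0} = 1
G(10) = mex{1,1} = 0
G(11) = mex{0,0} = 1
G(12) = mex{1,1} = 0
G(13) = mex{0,0} = 1
G(14) = mex{1,1} = 0
G(15) = mex{0,0} = 1
G(16) = mex{1,1} = 0
G(17) = mex{0,0} = 1
G(18) = mex{1,1} = 0
G(19) = mex{0,0} = 1
G(20) = mex{1,1} = 0
G(21) = mex{0,0} = 1
G(22) = mex{1,1} = 0
G(23) = mex{0,0} = 1
G(24) = mex{1,1} = 0
G(25) = mex{0,0} = 1
G(26) = mex{1,1} = 0
G_A(26) = 0.
Pile B, S = {1, 2, 3}:
n : 0 1 2 3 4 5 6 7 8 9
G : 0 1 2 3 0 1 2 3 0 1
G_B(9) = 1.
Combined Grundy value = 0 ⊕ 1 = 1.

1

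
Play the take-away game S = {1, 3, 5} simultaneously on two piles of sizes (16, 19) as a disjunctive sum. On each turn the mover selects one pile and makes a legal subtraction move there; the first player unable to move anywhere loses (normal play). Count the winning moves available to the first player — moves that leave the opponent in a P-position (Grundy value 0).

6

All piles use S = {1, 3, 5}:
G(0) = 0
G(1) = mex{0} = 1
G(2) = mex{1} = 0
G(3) = mex{0,0} = 1
G(4) = mex{1,1} = 0
G(5) = mex{0,0,0} = 1
G(6) = mex{1,1,1} = 0
G(7) = mex{0,0,0} = 1
G(8) = mex{1,1,1} = 0
G(9) = mex{0,0,0} = 1
G(10) = mex{1,1,1} = 0
G(11) = mex{0,0,0} = 1
G(12) = mex{1,1,1} = 0
G(13) = mex{0,0,0} = 1
G(14) = mex{1,1,1} = 0
G(15) = mex{0,0,0} = 1
G(16) = mex{1,1,1} = 0
G(17) = mex{0,0,0} = 1
G(18) = mex{1,1,1} = 0
G(19) = mex{0,0,0} = 1
Pile A: G(16) = 0.
Pile B: G(19) = 1.
Combined Grundy value = 0 ⊕ 1 = 1.
A winning move leaves total XOR = 0, i.e. changes one component's Grundy value g to g ⊕ X where X is the current total.
Pile A: need g' = 0⊕1 = 1. Options: 16−1→G=1, 16−3→G=1, 16−5→G=1. Hits: 3.
Pile B: need g' = 1⊕1 = 0. Options: 19−1→G=0, 19−3→G=0, 19−5→G=0. Hits: 3.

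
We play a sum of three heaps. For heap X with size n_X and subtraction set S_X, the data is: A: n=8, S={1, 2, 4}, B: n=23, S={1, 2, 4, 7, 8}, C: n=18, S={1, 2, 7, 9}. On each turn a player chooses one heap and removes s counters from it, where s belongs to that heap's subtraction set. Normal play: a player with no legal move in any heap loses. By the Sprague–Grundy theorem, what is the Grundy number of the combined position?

Heap A, S = {1, 2, 4}:
n : 0 1 2 3 4 5 6 7 8
G : 0 1 2 0 1 2 0 1 2
G_A(8) = 2.
Heap B, S = {1, 2, 4, 7, 8}:
n :  0  1  2  3  4  5  6  7  8  9 10 11 12 13 14 15 16 17 18 19 20 21 22 23
G :  0  1  2  0  1  2  0  1  2  0  1  2  0  1  2  0  1  2  0  1  2  0  1  2
G_B(23) = 2.
Heap C, S = {1, 2, 7, 9}:
n :  0  1  2  3  4  5  6  7  8  9 10 11 12 13 14 15 16 17 18
G :  0  1  2  0  1  2  0  1  2  3  4  0  1  2  0  1  2  0  1
G_C(18) = 1.
Combined Grundy value = 2 ⊕ 2 ⊕ 1 = 1.

1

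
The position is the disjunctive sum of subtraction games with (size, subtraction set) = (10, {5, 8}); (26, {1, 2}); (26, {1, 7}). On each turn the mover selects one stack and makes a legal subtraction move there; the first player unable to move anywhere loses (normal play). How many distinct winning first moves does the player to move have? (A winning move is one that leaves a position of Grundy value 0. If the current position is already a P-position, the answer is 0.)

0

Stack A, S = {5, 8}:
G(0) = 0
G(1) = mex{} = 0
G(2) = mex{} = 0
G(3) = mex{} = 0
G(4) = mex{} = 0
G(5) = mex{0} = 1
G(6) = mex{0} = 1
G(7) = mex{0} = 1
G(8) = mex{0,0} = 1
G(9) = mex{0,0} = 1
G(10) = mex{1,0} = 2
G_A(10) = 2.
Stack B, S = {1, 2}:
n :  0  1  2  3  4  5  6  7  8  9 10 11 12 13 14 15 16 17 18 19 20 21 22 23 24 25 26
G :  0  1  2  0  1  2  0  1  2  0  1  2  0  1  2  0  1  2  0  1  2  0  1  2  0  1  2
G_B(26) = 2.
Stack C, S = {1, 7}:
G(0) = 0
G(1) = mex{0} = 1
G(2) = mex{1} = 0
G(3) = mex{0} = 1
G(4) = mex{1} = 0
G(5) = mex{0} = 1
G(6) = mex{1} = 0
G(7) = mex{0,0} = 1
G(8) = mex{1,1} = 0
G(9) = mex{0,0} = 1
G(10) = mex{1,1} = 0
G(11) = mex{0,0} = 1
G(12) = mex{1,1} = 0
G(13) = mex{0,0} = 1
G(14) = mex{1,1} = 0
G(15) = mex{0,0} = 1
G(16) = mex{1,1} = 0
G(17) = mex{0,0} = 1
G(18) = mex{1,1} = 0
G(19) = mex{0,0} = 1
G(20) = mex{1,1} = 0
G(21) = mex{0,0} = 1
G(22) = mex{1,1} = 0
G(23) = mex{0,0} = 1
G(24) = mex{1,1} = 0
G(25) = mex{0,0} = 1
G(26) = mex{1,1} = 0
G_C(26) = 0.
Combined Grundy value = 2 ⊕ 2 ⊕ 0 = 0.
A winning move leaves total XOR = 0, i.e. changes one component's Grundy value g to g ⊕ X where X is the current total.
Stack A: target g' = 2⊕0 = 2, but every legal move changes the Grundy value (mex property), so 0 moves.
Stack B: target g' = 2⊕0 = 2, but every legal move changes the Grundy value (mex property), so 0 moves.
Stack C: target g' = 0⊕0 = 0, but every legal move changes the Grundy value (mex property), so 0 moves.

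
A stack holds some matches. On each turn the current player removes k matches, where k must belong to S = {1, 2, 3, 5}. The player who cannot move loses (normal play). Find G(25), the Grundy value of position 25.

n :  0  1  2  3  4  5  6  7  8  9 10 11 12 13 14 15 16 17 18 19 20 21 22 23 24 25
G :  0  1  2  3  0  1  2  3  0  1  2  3  0  1  2  3  0  1  2  3  0  1  2  3  0  1

1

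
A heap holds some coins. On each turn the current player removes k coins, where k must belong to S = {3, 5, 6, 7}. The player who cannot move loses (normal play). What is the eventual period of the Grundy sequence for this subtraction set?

10

n :  0  1  2  3  4  5  6  7  8  9 10 11 12 13 14 15 16 17 18 19 20 21
G :  0  0  0  1  1  1  2  2  2  3  0  0  0  1  1  1  2  2  2  3  0  0
G(n+10) = G(n) holds for n = 0,…,6 (a full window of length max(S) = 7), so the sequence is purely periodic with period 10.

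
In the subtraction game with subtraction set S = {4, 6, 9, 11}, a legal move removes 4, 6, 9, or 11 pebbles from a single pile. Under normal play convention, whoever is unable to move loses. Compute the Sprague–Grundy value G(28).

3

G(0) = 0
G(1) = mex{} = 0
G(2) = mex{} = 0
G(3) = mex{} = 0
G(4) = mex{0} = 1
G(5) = mex{0} = 1
G(6) = mex{0,0} = 1
G(7) = mex{0,0} = 1
G(8) = mex{1,0} = 2
G(9) = mex{1,0,0} = 2
G(10) = mex{1,1,0} = 2
G(11) = mex{1,1,0,0} = 2
G(12) = mex{2,1,0,0} = 3
G(13) = mex{2,1,1,0} = 3
G(14) = mex{2,2,1,0} = 3
G(15) = mex{2,2,1,1} = 0
G(16) = mex{3,2,1,1} = 0
G(17) = mex{3,2,2,1} = 0
G(18) = mex{3,3,2,1} = 0
G(19) = mex{0,3,2,2} = 1
G(20) = mex{0,3,2,2} = 1
G(21) = mex{0,0,3,2} = 1
G(22) = mex{0,0,3,2} = 1
G(23) = mex{1,0,3,3} = 2
G(24) = mex{1,0,0,3} = 2
G(25) = mex{1,1,0,3} = 2
G(26) = mex{1,1,0,0} = 2
G(27) = mex{2,1,0,0} = 3
G(28) = mex{2,1,1,0} = 3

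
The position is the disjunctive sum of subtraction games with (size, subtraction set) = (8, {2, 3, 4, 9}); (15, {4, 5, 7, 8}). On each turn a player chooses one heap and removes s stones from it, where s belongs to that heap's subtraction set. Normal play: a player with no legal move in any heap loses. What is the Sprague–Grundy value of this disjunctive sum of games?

1

Heap A, S = {2, 3, 4, 9}:
n : 0 1 2 3 4 5 6 7 8
G : 0 0 1 1 2 2 0 0 1
G_A(8) = 1.
Heap B, S = {4, 5, 7, 8}:
G(0) = 0
G(1) = mex{} = 0
G(2) = mex{} = 0
G(3) = mex{} = 0
G(4) = mex{0} = 1
G(5) = mex{0,0} = 1
G(6) = mex{0,0} = 1
G(7) = mex{0,0,0} = 1
G(8) = mex{1,0,0,0} = 2
G(9) = mex{1,1,0,0} = 2
G(10) = mex{1,1,0,0} = 2
G(11) = mex{1,1,1,0} = 2
G(12) = mex{2,1,1,1} = 0
G(13) = mex{2,2,1,1} = 0
G(14) = mex{2,2,1,1} = 0
G(15) = mex{2,2,2,1} = 0
G_B(15) = 0.
Combined Grundy value = 1 ⊕ 0 = 1.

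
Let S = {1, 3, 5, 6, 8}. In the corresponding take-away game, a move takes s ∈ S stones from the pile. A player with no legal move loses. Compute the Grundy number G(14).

1

G(0) = 0
G(1) = mex{0} = 1
G(2) = mex{1} = 0
G(3) = mex{0,0} = 1
G(4) = mex{1,1} = 0
G(5) = mex{0,0,0} = 1
G(6) = mex{1,1,1,0} = 2
G(7) = mex{2,0,0,1} = 3
G(8) = mex{3,1,1,0,0} = 2
G(9) = mex{2,2,0,1,1} = 3
G(10) = mex{3,3,1,0,0} = 2
G(11) = mex{2,2,2,1,1} = 0
G(12) = mex{0,3,3,2,0} = 1
G(13) = mex{1,2,2,3,1} = 0
G(14) = mex{0,0,3,2,2} = 1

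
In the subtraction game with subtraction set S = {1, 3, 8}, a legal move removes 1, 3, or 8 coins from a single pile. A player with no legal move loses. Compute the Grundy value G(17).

n :  0  1  2  3  4  5  6  7  8  9 10 11 12 13 14 15 16 17
G :  0  1  0  1  0  1  0  1  2  3  2  0  1  0  1  0  1  0

0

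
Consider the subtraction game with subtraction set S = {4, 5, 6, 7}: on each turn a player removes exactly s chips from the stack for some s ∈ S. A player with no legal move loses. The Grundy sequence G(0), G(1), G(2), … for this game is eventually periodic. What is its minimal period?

n :  0  1  2  3  4  5  6  7  8  9 10 11 12 13 14 15 16 17 18 19 20 21 22 23
G :  0  0  0  0  1  1  1  1  2  2  2  0  0  0  0  1  1  1  1  2  2  2  0  0
G(n+11) = G(n) holds for n = 0,…,6 (a full window of length max(S) = 7), so the sequence is purely periodic with period 11.

11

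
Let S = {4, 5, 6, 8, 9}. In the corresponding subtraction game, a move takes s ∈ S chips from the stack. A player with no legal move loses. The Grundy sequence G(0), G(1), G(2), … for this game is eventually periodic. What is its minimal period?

G(0) = 0
G(1) = mex{} = 0
G(2) = mex{} = 0
G(3) = mex{} = 0
G(4) = mex{0} = 1
G(5) = mex{0,0} = 1
G(6) = mex{0,0,0} = 1
G(7) = mex{0,0,0} = 1
G(8) = mex{1,0,0,0} = 2
G(9) = mex{1,1,0,0,0} = 2
G(10) = mex{1,1,1,0,0} = 2
G(11) = mex{1,1,1,0,0} = 2
G(12) = mex{2,1,1,1,0} = 3
G(13) = mex{2,2,1,1,1} = 0
G(14) = mex{2,2,2,1,1} = 0
G(15) = mex{2,2,2,1,1} = 0
G(16) = mex{3,2,2,2,1} = 0
G(17) = mex{0,3,2,2,2} = 1
G(18) = mex{0,0,3,2,2} = 1
G(19) = mex{0,0,0,2,2} = 1
G(20) = mex{0,0,0,3,2} = 1
G(21) = mex{1,0,0,0,3} = 2
G(22) = mex{1,1,0,0,0} = 2
G(23) = mex{1,1,1,0,0} = 2
G(24) = mex{1,1,1,0,0} = 2
G(25) = mex{2,1,1,1,0} = 3
G(26) = mex{2,2,1,1,1} = 0
G(27) = mex{2,2,2,1,1} = 0
G(n+13) = G(n) holds for n = 0,…,8 (a full window of length max(S) = 9), so the sequence is purely periodic with period 13.

13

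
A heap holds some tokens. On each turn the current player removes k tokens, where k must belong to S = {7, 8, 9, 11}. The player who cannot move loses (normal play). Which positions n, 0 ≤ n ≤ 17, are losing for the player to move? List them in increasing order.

0, 1, 2, 3, 4, 5, 6

n :  0  1  2  3  4  5  6  7  8  9 10 11 12 13 14 15 16 17
G :  0  0  0  0  0  0  0  1  1  1  1  1  1  1  2  2  2  2
P-positions are exactly the n with G(n) = 0.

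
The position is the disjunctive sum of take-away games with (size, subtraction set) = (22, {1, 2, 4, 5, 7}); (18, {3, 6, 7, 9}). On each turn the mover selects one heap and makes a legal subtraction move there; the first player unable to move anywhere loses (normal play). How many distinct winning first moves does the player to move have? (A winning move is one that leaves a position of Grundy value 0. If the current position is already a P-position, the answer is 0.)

Heap A, S = {1, 2, 4, 5, 7}:
G(0) = 0
G(1) = mex{0} = 1
G(2) = mex{1,0} = 2
G(3) = mex{2,1} = 0
G(4) = mex{0,2,0} = 1
G(5) = mex{1,0,1,0} = 2
G(6) = mex{2,1,2,1} = 0
G(7) = mex{0,2,0,2,0} = 1
G(8) = mex{1,0,1,0,1} = 2
G(9) = mex{2,1,2,1,2} = 0
G(10) = mex{0,2,0,2,0} = 1
G(11) = mex{1,0,1,0,1} = 2
G(12) = mex{2,1,2,1,2} = 0
G(13) = mex{0,2,0,2,0} = 1
G(14) = mex{1,0,1,0,1} = 2
G(15) = mex{2,1,2,1,2} = 0
G(16) = mex{0,2,0,2,0} = 1
G(17) = mex{1,0,1,0,1} = 2
G(18) = mex{2,1,2,1,2} = 0
G(19) = mex{0,2,0,2,0} = 1
G(20) = mex{1,0,1,0,1} = 2
G(21) = mex{2,1,2,1,2} = 0
G(22) = mex{0,2,0,2,0} = 1
G_A(22) = 1.
Heap B, S = {3, 6, 7, 9}:
n :  0  1  2  3  4  5  6  7  8  9 10 11 12 13 14 15 16 17 18
G :  0  0  0  1  1  1  2  2  2  3  3  3  0  0  0  1  1  1  2
G_B(18) = 2.
Combined Grundy value = 1 ⊕ 2 = 3.
A winning move leaves total XOR = 0, i.e. changes one component's Grundy value g to g ⊕ X where X is the current total.
Heap A: need g' = 1⊕3 = 2. Options: 22−1→G=0, 22−2→G=2, 22−4→G=0, 22−5→G=2, 22−7→G=0. Hits: 2.
Heap B: need g' = 2⊕3 = 1. Options: 18−3→G=1, 18−6→G=0, 18−7→G=3, 18−9→G=3. Hits: 1.

3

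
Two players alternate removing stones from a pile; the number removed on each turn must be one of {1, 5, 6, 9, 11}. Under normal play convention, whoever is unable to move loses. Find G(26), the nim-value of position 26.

0

n :  0  1  2  3  4  5  6  7  8  9 10 11 12 13 14 15 16 17 18 19 20 21 22 23 24 25 26
G :  0  1  0  1  0  1  2  3  2  3  2  3  0  1  0  1  0  1  2  3  2  3  2  3  0  1  0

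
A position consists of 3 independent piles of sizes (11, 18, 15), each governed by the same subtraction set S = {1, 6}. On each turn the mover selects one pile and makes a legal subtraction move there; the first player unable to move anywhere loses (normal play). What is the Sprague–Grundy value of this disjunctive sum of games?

1

All piles use S = {1, 6}:
G(0) = 0
G(1) = mex{0} = 1
G(2) = mex{1} = 0
G(3) = mex{0} = 1
G(4) = mex{1} = 0
G(5) = mex{0} = 1
G(6) = mex{1,0} = 2
G(7) = mex{2,1} = 0
G(8) = mex{0,0} = 1
G(9) = mex{1,1} = 0
G(10) = mex{0,0} = 1
G(11) = mex{1,1} = 0
G(12) = mex{0,2} = 1
G(13) = mex{1,0} = 2
G(14) = mex{2,1} = 0
G(15) = mex{0,0} = 1
G(16) = mex{1,1} = 0
G(17) = mex{0,0} = 1
G(18) = mex{1,1} = 0
Pile A: G(11) = 0.
Pile B: G(18) = 0.
Pile C: G(15) = 1.
Combined Grundy value = 0 ⊕ 0 ⊕ 1 = 1.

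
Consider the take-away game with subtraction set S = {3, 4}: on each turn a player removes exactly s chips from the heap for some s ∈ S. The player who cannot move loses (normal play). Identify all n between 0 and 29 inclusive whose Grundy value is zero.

0, 1, 2, 7, 8, 9, 14, 15, 16, 21, 22, 23, 28, 29

n :  0  1  2  3  4  5  6  7  8  9 10 11 12 13 14 15 16 17 18 19 20 21 22 23 24 25 26 27 28 29
G :  0  0  0  1  1  1  2  0  0  0  1  1  1  2  0  0  0  1  1  1  2  0  0  0  1  1  1  2  0  0
P-positions are exactly the n with G(n) = 0.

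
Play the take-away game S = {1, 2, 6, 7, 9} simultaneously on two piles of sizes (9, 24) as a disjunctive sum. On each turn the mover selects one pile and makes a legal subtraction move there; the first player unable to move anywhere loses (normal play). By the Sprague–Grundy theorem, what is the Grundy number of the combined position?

1

All piles use S = {1, 2, 6, 7, 9}:
n :  0  1  2  3  4  5  6  7  8  9 10 11 12 13 14 15 16 17 18 19 20 21 22 23 24
G :  0  1  2  0  1  2  3  4  0  1  2  0  1  2  3  4  0  1  2  0  1  2  3  4  0
Pile A: G(9) = 1.
Pile B: G(24) = 0.
Combined Grundy value = 1 ⊕ 0 = 1.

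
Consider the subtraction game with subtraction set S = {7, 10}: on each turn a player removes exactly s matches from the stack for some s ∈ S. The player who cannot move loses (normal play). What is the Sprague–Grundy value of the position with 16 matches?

2

n :  0  1  2  3  4  5  6  7  8  9 10 11 12 13 14 15 16
G :  0  0  0  0  0  0  0  1  1  1  1  1  1  1  2  2  2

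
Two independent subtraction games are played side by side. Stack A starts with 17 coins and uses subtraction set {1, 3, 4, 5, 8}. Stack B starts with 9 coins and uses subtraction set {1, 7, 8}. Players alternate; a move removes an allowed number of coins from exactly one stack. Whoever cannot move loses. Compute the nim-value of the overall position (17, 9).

Stack A, S = {1, 3, 4, 5, 8}:
n :  0  1  2  3  4  5  6  7  8  9 10 11 12 13 14 15 16 17
G :  0  1  0  1  2  3  2  3  4  0  1  0  1  2  3  2  3  4
G_A(17) = 4.
Stack B, S = {1, 7, 8}:
n : 0 1 2 3 4 5 6 7 8 9
G : 0 1 0 1 0 1 0 1 2 3
G_B(9) = 3.
Combined Grundy value = 4 ⊕ 3 = 7.

7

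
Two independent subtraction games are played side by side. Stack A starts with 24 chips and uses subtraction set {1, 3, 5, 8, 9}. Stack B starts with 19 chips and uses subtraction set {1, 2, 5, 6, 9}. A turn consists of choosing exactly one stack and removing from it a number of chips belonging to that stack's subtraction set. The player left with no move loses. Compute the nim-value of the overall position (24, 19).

0

Stack A, S = {1, 3, 5, 8, 9}:
n :  0  1  2  3  4  5  6  7  8  9 10 11 12 13 14 15 16 17 18 19 20 21 22 23 24
G :  0  1  0  1  0  1  0  1  2  3  2  3  2  3  2  3  0  1  0  1  0  1  0  1  2
G_A(24) = 2.
Stack B, S = {1, 2, 5, 6, 9}:
n :  0  1  2  3  4  5  6  7  8  9 10 11 12 13 14 15 16 17 18 19
G :  0  1  2  0  1  2  3  0  1  2  0  1  2  3  0  1  2  0  1  2
G_B(19) = 2.
Combined Grundy value = 2 ⊕ 2 = 0.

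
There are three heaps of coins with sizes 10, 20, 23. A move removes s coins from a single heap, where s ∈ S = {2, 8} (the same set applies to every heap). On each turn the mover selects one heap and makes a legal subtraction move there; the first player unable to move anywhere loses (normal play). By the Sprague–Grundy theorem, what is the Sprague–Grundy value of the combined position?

1

All heaps use S = {2, 8}:
n :  0  1  2  3  4  5  6  7  8  9 10 11 12 13 14 15 16 17 18 19 20 21 22 23
G :  0  0  1  1  0  0  1  1  2  2  0  0  1  1  0  0  1  1  2  2  0  0  1  1
Heap A: G(10) = 0.
Heap B: G(20) = 0.
Heap C: G(23) = 1.
Combined Grundy value = 0 ⊕ 0 ⊕ 1 = 1.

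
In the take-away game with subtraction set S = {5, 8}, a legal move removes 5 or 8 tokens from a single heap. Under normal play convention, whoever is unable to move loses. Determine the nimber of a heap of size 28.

G(0) = 0
G(1) = mex{} = 0
G(2) = mex{} = 0
G(3) = mex{} = 0
G(4) = mex{} = 0
G(5) = mex{0} = 1
G(6) = mex{0} = 1
G(7) = mex{0} = 1
G(8) = mex{0,0} = 1
G(9) = mex{0,0} = 1
G(10) = mex{1,0} = 2
G(11) = mex{1,0} = 2
G(12) = mex{1,0} = 2
G(13) = mex{1,1} = 0
G(14) = mex{1,1} = 0
G(15) = mex{2,1} = 0
G(16) = mex{2,1} = 0
G(17) = mex{2,1} = 0
G(18) = mex{0,2} = 1
G(19) = mex{0,2} = 1
G(20) = mex{0,2} = 1
G(21) = mex{0,0} = 1
G(22) = mex{0,0} = 1
G(23) = mex{1,0} = 2
G(24) = mex{1,0} = 2
G(25) = mex{1,0} = 2
G(26) = mex{1,1} = 0
G(27) = mex{1,1} = 0
G(28) = mex{2,1} = 0

0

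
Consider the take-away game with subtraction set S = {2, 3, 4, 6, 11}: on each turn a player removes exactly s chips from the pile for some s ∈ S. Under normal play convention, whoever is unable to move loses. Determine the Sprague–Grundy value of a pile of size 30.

3

G(0) = 0
G(1) = mex{} = 0
G(2) = mex{0} = 1
G(3) = mex{0,0} = 1
G(4) = mex{1,0,0} = 2
G(5) = mex{1,1,0} = 2
G(6) = mex{2,1,1,0} = 3
G(7) = mex{2,2,1,0} = 3
G(8) = mex{3,2,2,1} = 0
G(9) = mex{3,3,2,1} = 0
G(10) = mex{0,3,3,2} = 1
G(11) = mex{0,0,3,2,0} = 1
G(12) = mex{1,0,0,3,0} = 2
G(13) = mex{1,1,0,3,1} = 2
G(14) = mex{2,1,1,0,1} = 3
G(15) = mex{2,2,1,0,2} = 3
G(16) = mex{3,2,2,1,2} = 0
G(17) = mex{3,3,2,1,3} = 0
G(18) = mex{0,3,3,2,3} = 1
G(19) = mex{0,0,3,2,0} = 1
G(20) = mex{1,0,0,3,0} = 2
G(21) = mex{1,1,0,3,1} = 2
G(22) = mex{2,1,1,0,1} = 3
G(23) = mex{2,2,1,0,2} = 3
G(24) = mex{3,2,2,1,2} = 0
G(25) = mex{3,3,2,1,3} = 0
G(26) = mex{0,3,3,2,3} = 1
G(27) = mex{0,0,3,2,0} = 1
G(28) = mex{1,0,0,3,0} = 2
G(29) = mex{1,1,0,3,1} = 2
G(30) = mex{2,1,1,0,1} = 3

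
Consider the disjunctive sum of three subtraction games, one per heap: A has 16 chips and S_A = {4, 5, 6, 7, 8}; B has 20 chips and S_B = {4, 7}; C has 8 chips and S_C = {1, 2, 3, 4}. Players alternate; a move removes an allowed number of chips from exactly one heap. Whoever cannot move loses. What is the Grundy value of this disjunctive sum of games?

Heap A, S = {4, 5, 6, 7, 8}:
n :  0  1  2  3  4  5  6  7  8  9 10 11 12 13 14 15 16
G :  0  0  0  0  1  1  1  1  2  2  2  2  0  0  0  0  1
G_A(16) = 1.
Heap B, S = {4, 7}:
G(0) = 0
G(1) = mex{} = 0
G(2) = mex{} = 0
G(3) = mex{} = 0
G(4) = mex{0} = 1
G(5) = mex{0} = 1
G(6) = mex{0} = 1
G(7) = mex{0,0} = 1
G(8) = mex{1,0} = 2
G(9) = mex{1,0} = 2
G(10) = mex{1,0} = 2
G(11) = mex{1,1} = 0
G(12) = mex{2,1} = 0
G(13) = mex{2,1} = 0
G(14) = mex{2,1} = 0
G(15) = mex{0,2} = 1
G(16) = mex{0,2} = 1
G(17) = mex{0,2} = 1
G(18) = mex{0,0} = 1
G(19) = mex{1,0} = 2
G(20) = mex{1,0} = 2
G_B(20) = 2.
Heap C, S = {1, 2, 3, 4}:
n : 0 1 2 3 4 5 6 7 8
G : 0 1 2 3 4 0 1 2 3
G_C(8) = 3.
Combined Grundy value = 1 ⊕ 2 ⊕ 3 = 0.

0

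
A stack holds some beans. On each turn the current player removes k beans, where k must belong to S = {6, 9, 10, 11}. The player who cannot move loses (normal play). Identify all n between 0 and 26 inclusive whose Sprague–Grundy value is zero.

n :  0  1  2  3  4  5  6  7  8  9 10 11 12 13 14 15 16 17 18 19 20 21 22 23 24 25 26
G :  0  0  0  0  0  0  1  1  1  1  1  1  2  2  2  2  2  0  0  0  0  0  0  1  1  1  1
P-positions are exactly the n with G(n) = 0.

0, 1, 2, 3, 4, 5, 17, 18, 19, 20, 21, 22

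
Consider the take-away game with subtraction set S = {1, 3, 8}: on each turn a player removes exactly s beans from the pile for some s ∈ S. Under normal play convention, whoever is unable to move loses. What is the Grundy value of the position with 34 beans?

n :  0  1  2  3  4  5  6  7  8  9 10 11 12 13 14 15 16 17 18 19 20 21 22 23 24 25 26 27 28 29 30 31 32 33 34
G :  0  1  0  1  0  1  0  1  2  3  2  0  1  0  1  0  1  0  1  2  3  2  0  1  0  1  0  1  0  1  2  3  2  0  1

1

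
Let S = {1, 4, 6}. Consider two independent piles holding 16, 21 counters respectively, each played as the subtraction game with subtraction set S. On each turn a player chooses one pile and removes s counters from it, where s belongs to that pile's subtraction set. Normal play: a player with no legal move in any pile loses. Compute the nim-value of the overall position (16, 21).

All piles use S = {1, 4, 6}:
n :  0  1  2  3  4  5  6  7  8  9 10 11 12 13 14 15 16 17 18 19 20 21
G :  0  1  0  1  2  0  1  0  1  2  0  1  0  1  2  0  1  0  1  2  0  1
Pile A: G(16) = 1.
Pile B: G(21) = 1.
Combined Grundy value = 1 ⊕ 1 = 0.

0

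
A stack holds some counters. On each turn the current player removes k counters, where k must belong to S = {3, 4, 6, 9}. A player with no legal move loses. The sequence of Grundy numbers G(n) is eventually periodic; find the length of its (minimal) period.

n :  0  1  2  3  4  5  6  7  8  9 10 11 12 13 14 15 16 17 18 19 20 21 22 23 24 25
G :  0  0  0  1  1  1  2  2  2  3  3  3  0  0  0  1  1  1  2  2  2  3  3  3  0  0
G(n+12) = G(n) holds for n = 0,…,8 (a full window of length max(S) = 9), so the sequence is purely periodic with period 12.

12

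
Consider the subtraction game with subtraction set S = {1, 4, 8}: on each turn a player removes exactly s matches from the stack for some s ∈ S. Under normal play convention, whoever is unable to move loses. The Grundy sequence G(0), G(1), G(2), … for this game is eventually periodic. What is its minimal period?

12

n :  0  1  2  3  4  5  6  7  8  9 10 11 12 13 14 15 16 17 18 19 20 21 22 23 24 25
G :  0  1  0  1  2  0  1  0  1  2  3  2  0  1  0  1  2  0  1  0  1  2  3  2  0  1
G(n+12) = G(n) holds for n = 0,…,7 (a full window of length max(S) = 8), so the sequence is purely periodic with period 12.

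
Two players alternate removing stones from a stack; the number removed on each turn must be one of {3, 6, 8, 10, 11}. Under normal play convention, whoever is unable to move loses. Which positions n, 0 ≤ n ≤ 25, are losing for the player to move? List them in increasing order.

n :  0  1  2  3  4  5  6  7  8  9 10 11 12 13 14 15 16 17 18 19 20 21 22 23 24 25
G :  0  0  0  1  1  1  2  2  2  3  3  3  4  4  0  0  0  1  1  1  2  2  2  3  3  3
P-positions are exactly the n with G(n) = 0.

0, 1, 2, 14, 15, 16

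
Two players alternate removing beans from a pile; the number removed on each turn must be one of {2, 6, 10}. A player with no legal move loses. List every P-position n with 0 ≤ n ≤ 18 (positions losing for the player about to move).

0, 1, 4, 5, 8, 9, 12, 13, 16, 17

n :  0  1  2  3  4  5  6  7  8  9 10 11 12 13 14 15 16 17 18
G :  0  0  1  1  0  0  1  1  0  0  1  1  0  0  1  1  0  0  1
P-positions are exactly the n with G(n) = 0.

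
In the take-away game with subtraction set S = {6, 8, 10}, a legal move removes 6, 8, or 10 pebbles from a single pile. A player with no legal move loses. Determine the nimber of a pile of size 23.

1

G(0) = 0
G(1) = mex{} = 0
G(2) = mex{} = 0
G(3) = mex{} = 0
G(4) = mex{} = 0
G(5) = mex{} = 0
G(6) = mex{0} = 1
G(7) = mex{0} = 1
G(8) = mex{0,0} = 1
G(9) = mex{0,0} = 1
G(10) = mex{0,0,0} = 1
G(11) = mex{0,0,0} = 1
G(12) = mex{1,0,0} = 2
G(13) = mex{1,0,0} = 2
G(14) = mex{1,1,0} = 2
G(15) = mex{1,1,0} = 2
G(16) = mex{1,1,1} = 0
G(17) = mex{1,1,1} = 0
G(18) = mex{2,1,1} = 0
G(19) = mex{2,1,1} = 0
G(20) = mex{2,2,1} = 0
G(21) = mex{2,2,1} = 0
G(22) = mex{0,2,2} = 1
G(23) = mex{0,2,2} = 1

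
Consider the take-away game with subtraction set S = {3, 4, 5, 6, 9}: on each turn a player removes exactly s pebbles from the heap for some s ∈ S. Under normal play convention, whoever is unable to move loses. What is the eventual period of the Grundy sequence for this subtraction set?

G(0) = 0
G(1) = mex{} = 0
G(2) = mex{} = 0
G(3) = mex{0} = 1
G(4) = mex{0,0} = 1
G(5) = mex{0,0,0} = 1
G(6) = mex{1,0,0,0} = 2
G(7) = mex{1,1,0,0} = 2
G(8) = mex{1,1,1,0} = 2
G(9) = mex{2,1,1,1,0} = 3
G(10) = mex{2,2,1,1,0} = 3
G(11) = mex{2,2,2,1,0} = 3
G(12) = mex{3,2,2,2,1} = 0
G(13) = mex{3,3,2,2,1} = 0
G(14) = mex{3,3,3,2,1} = 0
G(15) = mex{0,3,3,3,2} = 1
G(16) = mex{0,0,3,3,2} = 1
G(17) = mex{0,0,0,3,2} = 1
G(18) = mex{1,0,0,0,3} = 2
G(19) = mex{1,1,0,0,3} = 2
G(20) = mex{1,1,1,0,3} = 2
G(21) = mex{2,1,1,1,0} = 3
G(22) = mex{2,2,1,1,0} = 3
G(23) = mex{2,2,2,1,0} = 3
G(24) = mex{3,2,2,2,1} = 0
G(25) = mex{3,3,2,2,1} = 0
G(n+12) = G(n) holds for n = 0,…,8 (a full window of length max(S) = 9), so the sequence is purely periodic with period 12.

12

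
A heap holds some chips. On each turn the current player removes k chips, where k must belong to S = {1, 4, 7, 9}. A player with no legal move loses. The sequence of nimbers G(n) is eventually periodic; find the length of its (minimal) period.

8

G(0) = 0
G(1) = mex{0} = 1
G(2) = mex{1} = 0
G(3) = mex{0} = 1
G(4) = mex{1,0} = 2
G(5) = mex{2,1} = 0
G(6) = mex{0,0} = 1
G(7) = mex{1,1,0} = 2
G(8) = mex{2,2,1} = 0
G(9) = mex{0,0,0,0} = 1
G(10) = mex{1,1,1,1} = 0
G(11) = mex{0,2,2,0} = 1
G(12) = mex{1,0,0,1} = 2
G(13) = mex{2,1,1,2} = 0
G(14) = mex{0,0,2,0} = 1
G(15) = mex{1,1,0,1} = 2
G(16) = mex{2,2,1,2} = 0
G(17) = mex{0,0,0,0} = 1
G(18) = mex{1,1,1,1} = 0
G(n+8) = G(n) holds for n = 0,…,8 (a full window of length max(S) = 9), so the sequence is purely periodic with period 8.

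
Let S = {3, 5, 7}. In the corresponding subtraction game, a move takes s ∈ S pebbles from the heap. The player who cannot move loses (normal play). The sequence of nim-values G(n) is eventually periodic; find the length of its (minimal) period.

G(0) = 0
G(1) = mex{} = 0
G(2) = mex{} = 0
G(3) = mex{0} = 1
G(4) = mex{0} = 1
G(5) = mex{0,0} = 1
G(6) = mex{1,0} = 2
G(7) = mex{1,0,0} = 2
G(8) = mex{1,1,0} = 2
G(9) = mex{2,1,0} = 3
G(10) = mex{2,1,1} = 0
G(11) = mex{2,2,1} = 0
G(12) = mex{3,2,1} = 0
G(13) = mex{0,2,2} = 1
G(14) = mex{0,3,2} = 1
G(15) = mex{0,0,2} = 1
G(16) = mex{1,0,3} = 2
G(17) = mex{1,0,0} = 2
G(18) = mex{1,1,0} = 2
G(19) = mex{2,1,0} = 3
G(20) = mex{2,1,1} = 0
G(21) = mex{2,2,1} = 0
G(n+10) = G(n) holds for n = 0,…,6 (a full window of length max(S) = 7), so the sequence is purely periodic with period 10.

10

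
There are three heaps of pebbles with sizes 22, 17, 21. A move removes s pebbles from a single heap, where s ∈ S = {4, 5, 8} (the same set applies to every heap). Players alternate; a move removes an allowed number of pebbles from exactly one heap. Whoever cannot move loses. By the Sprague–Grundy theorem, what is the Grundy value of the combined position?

All heaps use S = {4, 5, 8}:
n :  0  1  2  3  4  5  6  7  8  9 10 11 12 13 14 15 16 17 18 19 20 21 22
G :  0  0  0  0  1  1  1  1  2  2  2  2  0  0  0  0  1  1  1  1  2  2  2
Heap A: G(22) = 2.
Heap B: G(17) = 1.
Heap C: G(21) = 2.
Combined Grundy value = 2 ⊕ 1 ⊕ 2 = 1.

1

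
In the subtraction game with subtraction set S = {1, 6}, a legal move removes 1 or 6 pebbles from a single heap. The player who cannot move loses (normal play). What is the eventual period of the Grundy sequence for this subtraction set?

G(0) = 0
G(1) = mex{0} = 1
G(2) = mex{1} = 0
G(3) = mex{0} = 1
G(4) = mex{1} = 0
G(5) = mex{0} = 1
G(6) = mex{1,0} = 2
G(7) = mex{2,1} = 0
G(8) = mex{0,0} = 1
G(9) = mex{1,1} = 0
G(10) = mex{0,0} = 1
G(11) = mex{1,1} = 0
G(12) = mex{0,2} = 1
G(13) = mex{1,0} = 2
G(14) = mex{2,1} = 0
G(15) = mex{0,0} = 1
G(n+7) = G(n) holds for n = 0,…,5 (a full window of length max(S) = 6), so the sequence is purely periodic with period 7.

7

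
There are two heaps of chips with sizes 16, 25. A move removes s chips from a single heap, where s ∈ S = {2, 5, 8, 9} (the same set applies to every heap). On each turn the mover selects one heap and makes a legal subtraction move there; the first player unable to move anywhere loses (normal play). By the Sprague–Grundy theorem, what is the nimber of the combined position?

All heaps use S = {2, 5, 8, 9}:
n :  0  1  2  3  4  5  6  7  8  9 10 11 12 13 14 15 16 17 18 19 20 21 22 23 24 25
G :  0  0  1  1  0  2  1  0  2  1  3  0  2  1  0  2  1  0  0  1  1  0  2  1  0  2
Heap A: G(16) = 1.
Heap B: G(25) = 2.
Combined Grundy value = 1 ⊕ 2 = 3.

3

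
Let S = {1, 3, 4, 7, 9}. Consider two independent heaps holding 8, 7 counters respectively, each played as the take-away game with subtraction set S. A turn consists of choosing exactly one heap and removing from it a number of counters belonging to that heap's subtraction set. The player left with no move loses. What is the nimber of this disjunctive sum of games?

3

All heaps use S = {1, 3, 4, 7, 9}:
G(0) = 0
G(1) = mex{0} = 1
G(2) = mex{1} = 0
G(3) = mex{0,0} = 1
G(4) = mex{1,1,0} = 2
G(5) = mex{2,0,1} = 3
G(6) = mex{3,1,0} = 2
G(7) = mex{2,2,1,0} = 3
G(8) = mex{3,3,2,1} = 0
Heap A: G(8) = 0.
Heap B: G(7) = 3.
Combined Grundy value = 0 ⊕ 3 = 3.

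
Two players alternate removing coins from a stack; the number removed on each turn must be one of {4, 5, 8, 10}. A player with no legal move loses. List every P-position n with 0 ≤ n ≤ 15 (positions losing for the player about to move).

n :  0  1  2  3  4  5  6  7  8  9 10 11 12 13 14 15
G :  0  0  0  0  1  1  1  1  2  2  2  2  3  3  0  0
P-positions are exactly the n with G(n) = 0.

0, 1, 2, 3, 14, 15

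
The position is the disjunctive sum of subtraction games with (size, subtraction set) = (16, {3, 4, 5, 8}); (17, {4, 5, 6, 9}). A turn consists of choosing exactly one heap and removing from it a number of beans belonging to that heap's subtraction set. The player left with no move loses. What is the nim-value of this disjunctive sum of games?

Heap A, S = {3, 4, 5, 8}:
n :  0  1  2  3  4  5  6  7  8  9 10 11 12 13 14 15 16
G :  0  0  0  1  1  1  2  2  2  3  3  0  0  0  1  1  1
G_A(16) = 1.
Heap B, S = {4, 5, 6, 9}:
G(0) = 0
G(1) = mex{} = 0
G(2) = mex{} = 0
G(3) = mex{} = 0
G(4) = mex{0} = 1
G(5) = mex{0,0} = 1
G(6) = mex{0,0,0} = 1
G(7) = mex{0,0,0} = 1
G(8) = mex{1,0,0} = 2
G(9) = mex{1,1,0,0} = 2
G(10) = mex{1,1,1,0} = 2
G(11) = mex{1,1,1,0} = 2
G(12) = mex{2,1,1,0} = 3
G(13) = mex{2,2,1,1} = 0
G(14) = mex{2,2,2,1} = 0
G(15) = mex{2,2,2,1} = 0
G(16) = mex{3,2,2,1} = 0
G(17) = mex{0,3,2,2} = 1
G_B(17) = 1.
Combined Grundy value = 1 ⊕ 1 = 0.

0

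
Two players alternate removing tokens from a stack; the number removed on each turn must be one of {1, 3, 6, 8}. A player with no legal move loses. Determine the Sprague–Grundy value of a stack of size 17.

n :  0  1  2  3  4  5  6  7  8  9 10 11 12 13 14 15 16 17
G :  0  1  0  1  0  1  2  3  2  0  1  0  1  0  1  2  3  2

2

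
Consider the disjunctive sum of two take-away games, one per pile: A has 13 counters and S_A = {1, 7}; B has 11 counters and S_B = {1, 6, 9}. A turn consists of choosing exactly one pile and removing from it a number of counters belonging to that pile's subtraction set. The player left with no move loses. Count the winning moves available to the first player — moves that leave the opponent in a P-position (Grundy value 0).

Pile A, S = {1, 7}:
G(0) = 0
G(1) = mex{0} = 1
G(2) = mex{1} = 0
G(3) = mex{0} = 1
G(4) = mex{1} = 0
G(5) = mex{0} = 1
G(6) = mex{1} = 0
G(7) = mex{0,0} = 1
G(8) = mex{1,1} = 0
G(9) = mex{0,0} = 1
G(10) = mex{1,1} = 0
G(11) = mex{0,0} = 1
G(12) = mex{1,1} = 0
G(13) = mex{0,0} = 1
G_A(13) = 1.
Pile B, S = {1, 6, 9}:
n :  0  1  2  3  4  5  6  7  8  9 10 11
G :  0  1  0  1  0  1  2  0  1  2  3  2
G_B(11) = 2.
Combined Grundy value = 1 ⊕ 2 = 3.
A winning move leaves total XOR = 0, i.e. changes one component's Grundy value g to g ⊕ X where X is the current total.
Pile A: need g' = 1⊕3 = 2. Options: 13−1→G=0, 13−7→G=0. Hits: 0.
Pile B: need g' = 2⊕3 = 1. Options: 11−1→G=3, 11−6→G=1, 11−9→G=0. Hits: 1.

1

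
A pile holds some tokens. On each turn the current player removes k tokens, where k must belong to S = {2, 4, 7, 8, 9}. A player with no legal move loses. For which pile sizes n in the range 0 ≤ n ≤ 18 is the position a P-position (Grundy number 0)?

n :  0  1  2  3  4  5  6  7  8  9 10 11 12 13 14 15 16 17 18
G :  0  0  1  1  2  2  0  3  1  4  2  0  0  1  1  2  2  0  3
P-positions are exactly the n with G(n) = 0.

0, 1, 6, 11, 12, 17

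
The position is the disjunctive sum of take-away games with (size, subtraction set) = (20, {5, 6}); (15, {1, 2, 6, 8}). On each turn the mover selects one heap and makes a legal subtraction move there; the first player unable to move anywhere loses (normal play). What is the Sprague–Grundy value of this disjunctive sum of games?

Heap A, S = {5, 6}:
G(0) = 0
G(1) = mex{} = 0
G(2) = mex{} = 0
G(3) = mex{} = 0
G(4) = mex{} = 0
G(5) = mex{0} = 1
G(6) = mex{0,0} = 1
G(7) = mex{0,0} = 1
G(8) = mex{0,0} = 1
G(9) = mex{0,0} = 1
G(10) = mex{1,0} = 2
G(11) = mex{1,1} = 0
G(12) = mex{1,1} = 0
G(13) = mex{1,1} = 0
G(14) = mex{1,1} = 0
G(15) = mex{2,1} = 0
G(16) = mex{0,2} = 1
G(17) = mex{0,0} = 1
G(18) = mex{0,0} = 1
G(19) = mex{0,0} = 1
G(20) = mex{0,0} = 1
G_A(20) = 1.
Heap B, S = {1, 2, 6, 8}:
G(0) = 0
G(1) = mex{0} = 1
G(2) = mex{1,0} = 2
G(3) = mex{2,1} = 0
G(4) = mex{0,2} = 1
G(5) = mex{1,0} = 2
G(6) = mex{2,1,0} = 3
G(7) = mex{3,2,1} = 0
G(8) = mex{0,3,2,0} = 1
G(9) = mex{1,0,0,1} = 2
G(10) = mex{2,1,1,2} = 0
G(11) = mex{0,2,2,0} = 1
G(12) = mex{1,0,3,1} = 2
G(13) = mex{2,1,0,2} = 3
G(14) = mex{3,2,1,3} = 0
G(15) = mex{0,3,2,0} = 1
G_B(15) = 1.
Combined Grundy value = 1 ⊕ 1 = 0.

0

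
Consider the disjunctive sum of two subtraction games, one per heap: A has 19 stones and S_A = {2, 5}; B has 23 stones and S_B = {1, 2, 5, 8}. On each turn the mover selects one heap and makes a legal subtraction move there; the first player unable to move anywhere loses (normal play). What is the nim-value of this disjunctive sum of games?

Heap A, S = {2, 5}:
G(0) = 0
G(1) = mex{} = 0
G(2) = mex{0} = 1
G(3) = mex{0} = 1
G(4) = mex{1} = 0
G(5) = mex{1,0} = 2
G(6) = mex{0,0} = 1
G(7) = mex{2,1} = 0
G(8) = mex{1,1} = 0
G(9) = mex{0,0} = 1
G(10) = mex{0,2} = 1
G(11) = mex{1,1} = 0
G(12) = mex{1,0} = 2
G(13) = mex{0,0} = 1
G(14) = mex{2,1} = 0
G(15) = mex{1,1} = 0
G(16) = mex{0,0} = 1
G(17) = mex{0,2} = 1
G(18) = mex{1,1} = 0
G(19) = mex{1,0} = 2
G_A(19) = 2.
Heap B, S = {1, 2, 5, 8}:
n :  0  1  2  3  4  5  6  7  8  9 10 11 12 13 14 15 16 17 18 19 20 21 22 23
G :  0  1  2  0  1  2  0  1  2  0  1  2  0  1  2  0  1  2  0  1  2  0  1  2
G_B(23) = 2.
Combined Grundy value = 2 ⊕ 2 = 0.

0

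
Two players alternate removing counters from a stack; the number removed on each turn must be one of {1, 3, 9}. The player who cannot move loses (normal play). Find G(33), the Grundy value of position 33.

1

G(0) = 0
G(1) = mex{0} = 1
G(2) = mex{1} = 0
G(3) = mex{0,0} = 1
G(4) = mex{1,1} = 0
G(5) = mex{0,0} = 1
G(6) = mex{1,1} = 0
G(7) = mex{0,0} = 1
G(8) = mex{1,1} = 0
G(9) = mex{0,0,0} = 1
G(10) = mex{1,1,1} = 0
G(11) = mex{0,0,0} = 1
G(12) = mex{1,1,1} = 0
G(13) = mex{0,0,0} = 1
G(14) = mex{1,1,1} = 0
G(15) = mex{0,0,0} = 1
G(16) = mex{1,1,1} = 0
G(17) = mex{0,0,0} = 1
G(18) = mex{1,1,1} = 0
G(19) = mex{0,0,0} = 1
G(20) = mex{1,1,1} = 0
G(21) = mex{0,0,0} = 1
G(22) = mex{1,1,1} = 0
G(23) = mex{0,0,0} = 1
G(24) = mex{1,1,1} = 0
G(25) = mex{0,0,0} = 1
G(26) = mex{1,1,1} = 0
G(27) = mex{0,0,0} = 1
G(28) = mex{1,1,1} = 0
G(29) = mex{0,0,0} = 1
G(30) = mex{1,1,1} = 0
G(31) = mex{0,0,0} = 1
G(32) = mex{1,1,1} = 0
G(33) = mex{0,0,0} = 1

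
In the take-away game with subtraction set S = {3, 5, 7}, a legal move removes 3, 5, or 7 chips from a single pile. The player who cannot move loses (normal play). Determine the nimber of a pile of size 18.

n :  0  1  2  3  4  5  6  7  8  9 10 11 12 13 14 15 16 17 18
G :  0  0  0  1  1  1  2  2  2  3  0  0  0  1  1  1  2  2  2

2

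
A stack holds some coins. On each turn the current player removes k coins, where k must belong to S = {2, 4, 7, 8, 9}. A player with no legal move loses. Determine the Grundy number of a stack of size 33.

0

n :  0  1  2  3  4  5  6  7  8  9 10 11 12 13 14 15 16 17 18 19 20 21 22 23 24 25 26 27 28 29 30 31 32 33
G :  0  0  1  1  2  2  0  3  1  4  2  0  0  1  1  2  2  0  3  1  4  2  0  0  1  1  2  2  0  3  1  4  2  0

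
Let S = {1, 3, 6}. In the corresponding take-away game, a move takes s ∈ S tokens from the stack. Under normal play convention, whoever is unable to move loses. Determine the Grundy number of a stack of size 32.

n :  0  1  2  3  4  5  6  7  8  9 10 11 12 13 14 15 16 17 18 19 20 21 22 23 24 25 26 27 28 29 30 31 32
G :  0  1  0  1  0  1  2  3  2  0  1  0  1  0  1  2  3  2  0  1  0  1  0  1  2  3  2  0  1  0  1  0  1

1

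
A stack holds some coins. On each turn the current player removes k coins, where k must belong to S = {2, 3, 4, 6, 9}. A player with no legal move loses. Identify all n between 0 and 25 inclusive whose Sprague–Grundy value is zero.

n :  0  1  2  3  4  5  6  7  8  9 10 11 12 13 14 15 16 17 18 19 20 21 22 23 24 25
G :  0  0  1  1  2  2  3  3  0  4  1  5  2  0  3  1  4  2  0  3  1  4  2  0  3  1
P-positions are exactly the n with G(n) = 0.

0, 1, 8, 13, 18, 23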